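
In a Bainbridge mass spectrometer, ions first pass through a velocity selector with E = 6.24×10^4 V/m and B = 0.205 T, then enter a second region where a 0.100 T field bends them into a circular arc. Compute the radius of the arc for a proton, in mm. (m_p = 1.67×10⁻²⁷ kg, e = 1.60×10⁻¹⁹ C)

The selector passes v = E/B = 6.24×10^4/0.205 = 3.04×10^5 m/s.
In the deflection region, r = mv/(qB₂) = (1.67×10^-27)(3.04×10^5) / [(1×1.60×10^-19)(0.100)] = 0.0318 m.

r ≈ 31.8 mm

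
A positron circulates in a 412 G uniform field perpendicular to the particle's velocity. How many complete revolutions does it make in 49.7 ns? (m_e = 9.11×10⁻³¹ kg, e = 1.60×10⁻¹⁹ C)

N = 57

T = 2πm/(qB) = 2π(9.11×10^-31) / [(1×1.60×10^-19)(0.0412)] = 8.6832×10^-10 s.
N = t/T = 4.97×10^-8 / 8.6832×10^-10 ≈ 57.24, so 57 complete revolutions.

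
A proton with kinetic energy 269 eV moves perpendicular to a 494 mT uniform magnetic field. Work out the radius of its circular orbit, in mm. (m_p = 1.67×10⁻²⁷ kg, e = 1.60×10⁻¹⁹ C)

Convert the energy: K = 269 eV = 4.30×10^-17 J.
v = √(2K/m) = √(2·4.30×10^-17/1.67×10^-27) = 2.27×10^5 m/s.
r = mv/(qB) = (1.67×10^-27)(2.27×10^5) / [(1×1.60×10^-19)(0.494)] = 4.80×10^-3 m.

r ≈ 4.80 mm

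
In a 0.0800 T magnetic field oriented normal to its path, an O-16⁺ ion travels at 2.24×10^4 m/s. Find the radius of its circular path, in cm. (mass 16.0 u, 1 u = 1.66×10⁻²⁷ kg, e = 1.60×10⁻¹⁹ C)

r ≈ 4.65 cm

The magnetic force provides the centripetal force: qvB = mv²/r, so r = mv/(qB).
r = (2.66×10^-26 kg)(2.24×10^4 m/s) / [(1×1.60×10^-19 C)(0.0800 T)] = 0.0465 m.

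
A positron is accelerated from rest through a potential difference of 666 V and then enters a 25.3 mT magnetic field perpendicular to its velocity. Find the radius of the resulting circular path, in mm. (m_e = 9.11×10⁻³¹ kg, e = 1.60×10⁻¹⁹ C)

The kinetic energy gained is K = qV = (1×1.60×10^-19)(666) = 1.07×10^-16 J.
v = √(2K/m) = 1.53×10^7 m/s.
r = mv/(qB) = (9.11×10^-31)(1.53×10^7) / [(1×1.60×10^-19)(0.0253)] = 3.44×10^-3 m.

r ≈ 3.44 mm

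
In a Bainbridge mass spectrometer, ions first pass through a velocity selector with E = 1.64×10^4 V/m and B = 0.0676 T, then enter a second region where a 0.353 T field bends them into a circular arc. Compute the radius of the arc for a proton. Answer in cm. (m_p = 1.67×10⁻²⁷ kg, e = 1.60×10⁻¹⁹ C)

r ≈ 0.717 cm

The selector passes v = E/B = 1.64×10^4/0.0676 = 2.43×10^5 m/s.
In the deflection region, r = mv/(qB₂) = (1.67×10^-27)(2.43×10^5) / [(1×1.60×10^-19)(0.353)] = 7.17×10^-3 m.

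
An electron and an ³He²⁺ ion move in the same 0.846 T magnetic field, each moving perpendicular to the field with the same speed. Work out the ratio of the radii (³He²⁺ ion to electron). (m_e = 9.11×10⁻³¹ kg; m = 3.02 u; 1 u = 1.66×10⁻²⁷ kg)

r = mv/(qB) ⇒ at equal v, r ∝ m/q.
r_{³He²⁺ ion}/r_{electron} = 2750.

ratio ≈ 2750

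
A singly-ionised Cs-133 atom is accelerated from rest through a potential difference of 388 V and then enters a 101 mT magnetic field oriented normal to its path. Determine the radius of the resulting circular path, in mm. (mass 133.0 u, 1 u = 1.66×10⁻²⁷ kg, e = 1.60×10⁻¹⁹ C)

r ≈ 324 mm

The kinetic energy gained is K = qV = (1×1.60×10^-19)(388) = 6.21×10^-17 J.
v = √(2K/m) = 2.37×10^4 m/s.
r = mv/(qB) = (2.21×10^-25)(2.37×10^4) / [(1×1.60×10^-19)(0.101)] = 0.324 m.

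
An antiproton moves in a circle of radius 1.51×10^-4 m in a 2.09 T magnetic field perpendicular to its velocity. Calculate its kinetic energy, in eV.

v = qBr/m = (1×1.60×10^-19)(2.09)(1.51×10^-4) / (1.67×10^-27) = 3.02×10^4 m/s.
K = ½mv² = 0.5·(1.67×10^-27)·(3.02×10^4)² = 7.63×10^-19 J = 4.77 eV.

K ≈ 4.77 eV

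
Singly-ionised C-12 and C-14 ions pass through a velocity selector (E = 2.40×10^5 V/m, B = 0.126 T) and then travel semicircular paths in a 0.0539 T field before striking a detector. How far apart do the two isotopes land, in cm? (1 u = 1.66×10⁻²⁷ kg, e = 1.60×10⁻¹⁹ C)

Both emerge at v = E/B₁ = 1.90×10^6 m/s.
r = mv/(qB₂), so r₁ = 4.400 m and r₂ = 5.133 m, giving Δr = 0.733 m.
After a semicircle each ion lands a diameter 2r from the entry slit, so the separation is 2Δr = 1.47 m.

Δd ≈ 147 cm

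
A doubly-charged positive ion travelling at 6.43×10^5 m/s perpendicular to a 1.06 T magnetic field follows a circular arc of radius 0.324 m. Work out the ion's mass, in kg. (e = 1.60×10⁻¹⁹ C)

qvB = mv²/r ⇒ m = qBr/v.
m = (2×1.60×10^-19)(1.06)(0.324) / (6.43×10^5) = 1.71×10^-25 kg.

m ≈ 1.71×10^-25 kg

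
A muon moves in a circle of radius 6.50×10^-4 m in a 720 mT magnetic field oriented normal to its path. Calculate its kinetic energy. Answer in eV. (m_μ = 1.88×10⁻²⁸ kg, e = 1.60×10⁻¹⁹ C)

K ≈ 93.2 eV

v = qBr/m = (1×1.60×10^-19)(0.720)(6.50×10^-4) / (1.88×10^-28) = 3.98×10^5 m/s.
K = ½mv² = 0.5·(1.88×10^-28)·(3.98×10^5)² = 1.49×10^-17 J = 93.2 eV.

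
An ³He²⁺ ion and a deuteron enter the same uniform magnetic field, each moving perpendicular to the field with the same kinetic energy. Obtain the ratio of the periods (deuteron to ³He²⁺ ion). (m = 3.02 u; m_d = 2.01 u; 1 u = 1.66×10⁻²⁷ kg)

T = 2πm/(qB) is independent of speed, so T₂/T₁ = (m₂/q₂)/(m₁/q₁).
T_{deuteron}/T_{³He²⁺ ion} = (3.34×10^-27/1e) / (5.01×10^-27/2e) = 1.33.

ratio ≈ 1.33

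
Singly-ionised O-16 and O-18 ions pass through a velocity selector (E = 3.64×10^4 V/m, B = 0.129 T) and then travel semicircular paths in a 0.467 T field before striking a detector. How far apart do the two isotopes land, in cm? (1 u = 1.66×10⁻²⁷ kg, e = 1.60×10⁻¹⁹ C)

Δd ≈ 2.51 cm

Both emerge at v = E/B₁ = 2.82×10^5 m/s.
r = mv/(qB₂), so r₁ = 0.1003 m and r₂ = 0.1128 m, giving Δr = 0.0125 m.
After a semicircle each ion lands a diameter 2r from the entry slit, so the separation is 2Δr = 0.0251 m.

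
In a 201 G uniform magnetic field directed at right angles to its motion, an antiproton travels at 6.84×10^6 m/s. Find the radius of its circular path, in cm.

The magnetic force provides the centripetal force: qvB = mv²/r, so r = mv/(qB).
r = (1.67×10^-27 kg)(6.84×10^6 m/s) / [(1×1.60×10^-19 C)(0.0201 T)] = 3.55 m.

r ≈ 355 cm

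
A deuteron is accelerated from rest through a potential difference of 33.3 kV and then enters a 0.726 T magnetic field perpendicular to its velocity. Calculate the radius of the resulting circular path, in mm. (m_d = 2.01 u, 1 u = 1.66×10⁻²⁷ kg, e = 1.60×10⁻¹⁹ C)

r ≈ 51.3 mm

The kinetic energy gained is K = qV = (1×1.60×10^-19)(3.33×10^4) = 5.33×10^-15 J.
v = √(2K/m) = 1.79×10^6 m/s.
r = mv/(qB) = (3.34×10^-27)(1.79×10^6) / [(1×1.60×10^-19)(0.726)] = 0.0513 m.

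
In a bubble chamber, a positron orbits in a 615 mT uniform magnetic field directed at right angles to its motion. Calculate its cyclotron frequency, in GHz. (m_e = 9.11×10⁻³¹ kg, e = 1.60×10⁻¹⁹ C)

f = qB/(2πm) = (1×1.60×10^-19)(0.615) / [2π(9.11×10^-31)] = 1.72×10^10 Hz.

f ≈ 17.2 GHz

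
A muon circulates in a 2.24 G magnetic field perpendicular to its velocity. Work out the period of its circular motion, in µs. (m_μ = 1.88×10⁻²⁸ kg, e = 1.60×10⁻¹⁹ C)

T ≈ 33.0 µs

The cyclotron period is independent of speed: T = 2πm/(qB).
T = 2π(1.88×10^-28) / [(1×1.60×10^-19)(2.24×10^-4)] = 3.30×10^-5 s.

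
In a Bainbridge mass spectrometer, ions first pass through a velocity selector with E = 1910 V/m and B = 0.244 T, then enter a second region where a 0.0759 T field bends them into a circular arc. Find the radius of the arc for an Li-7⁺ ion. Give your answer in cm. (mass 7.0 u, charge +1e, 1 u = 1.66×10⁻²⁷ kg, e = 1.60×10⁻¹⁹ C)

The selector passes v = E/B = 1910/0.244 = 7830 m/s.
In the deflection region, r = mv/(qB₂) = (1.16×10^-26)(7830) / [(1×1.60×10^-19)(0.0759)] = 7.49×10^-3 m.

r ≈ 0.749 cm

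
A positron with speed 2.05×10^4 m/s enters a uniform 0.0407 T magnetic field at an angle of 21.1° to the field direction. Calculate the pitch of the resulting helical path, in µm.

pitch ≈ 16.8 µm

The velocity component along B is v∥ = v cos21.1° = 1.91×10^4 m/s.
The cyclotron period T = 2πm/(qB) = 8.79×10^-10 s is set by m, q, B alone.
Pitch = v∥·T = (1.91×10^4)(8.79×10^-10) = 1.68×10^-5 m.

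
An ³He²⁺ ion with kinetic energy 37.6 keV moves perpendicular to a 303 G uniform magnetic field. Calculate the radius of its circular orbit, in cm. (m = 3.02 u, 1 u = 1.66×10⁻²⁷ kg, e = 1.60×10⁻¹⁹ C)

Convert the energy: K = 37.6 keV = 6.02×10^-15 J.
v = √(2K/m) = √(2·6.02×10^-15/5.01×10^-27) = 1.55×10^6 m/s.
r = mv/(qB) = (5.01×10^-27)(1.55×10^6) / [(2×1.60×10^-19)(0.0303)] = 0.801 m.

r ≈ 80.1 cm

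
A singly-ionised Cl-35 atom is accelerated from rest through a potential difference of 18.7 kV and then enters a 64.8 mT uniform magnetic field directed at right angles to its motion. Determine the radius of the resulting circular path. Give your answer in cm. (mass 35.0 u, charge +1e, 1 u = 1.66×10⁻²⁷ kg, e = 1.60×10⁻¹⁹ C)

The kinetic energy gained is K = qV = (1×1.60×10^-19)(1.87×10^4) = 2.99×10^-15 J.
v = √(2K/m) = 3.21×10^5 m/s.
r = mv/(qB) = (5.81×10^-26)(3.21×10^5) / [(1×1.60×10^-19)(0.0648)] = 1.80 m.

r ≈ 180 cm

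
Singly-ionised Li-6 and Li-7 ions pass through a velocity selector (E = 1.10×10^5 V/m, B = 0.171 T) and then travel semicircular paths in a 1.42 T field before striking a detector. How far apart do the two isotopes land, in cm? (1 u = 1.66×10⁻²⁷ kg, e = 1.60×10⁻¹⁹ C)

Δd ≈ 0.940 cm

Both emerge at v = E/B₁ = 6.43×10^5 m/s.
r = mv/(qB₂), so r₁ = 0.02820 m and r₂ = 0.03290 m, giving Δr = 4.70×10^-3 m.
After a semicircle each ion lands a diameter 2r from the entry slit, so the separation is 2Δr = 9.40×10^-3 m.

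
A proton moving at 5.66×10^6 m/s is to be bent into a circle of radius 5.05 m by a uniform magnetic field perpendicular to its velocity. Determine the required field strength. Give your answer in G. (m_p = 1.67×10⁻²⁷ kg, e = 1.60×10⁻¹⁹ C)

B ≈ 117 G

qvB = mv²/r gives B = mv/(qr).
B = (1.67×10^-27)(5.66×10^6) / [(1×1.60×10^-19)(5.05)] = 0.0117 T.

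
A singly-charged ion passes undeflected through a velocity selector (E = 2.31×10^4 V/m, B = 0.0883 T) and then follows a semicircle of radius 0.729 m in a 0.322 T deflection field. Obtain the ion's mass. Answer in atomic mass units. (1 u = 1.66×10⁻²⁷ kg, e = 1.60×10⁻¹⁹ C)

v = E/B₁ = 2.62×10^5 m/s.
From r = mv/(qB₂), m = qB₂r/v = (1×1.60×10^-19)(0.322)(0.729) / (2.62×10^5) = 1.44×10^-25 kg.
In atomic mass units: m = 1.44×10^-25 / 1.66×10^-27 = 86.5 u.

m ≈ 86.5 u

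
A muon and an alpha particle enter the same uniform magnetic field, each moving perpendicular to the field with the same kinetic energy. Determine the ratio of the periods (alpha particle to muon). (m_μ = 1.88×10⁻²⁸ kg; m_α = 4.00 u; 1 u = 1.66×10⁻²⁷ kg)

ratio ≈ 17.7

T = 2πm/(qB) is independent of speed, so T₂/T₁ = (m₂/q₂)/(m₁/q₁).
T_{alpha particle}/T_{muon} = (6.64×10^-27/2e) / (1.88×10^-28/1e) = 17.7.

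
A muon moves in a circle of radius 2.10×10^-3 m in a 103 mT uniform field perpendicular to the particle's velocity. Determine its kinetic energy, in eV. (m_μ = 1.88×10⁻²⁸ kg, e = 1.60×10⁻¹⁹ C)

v = qBr/m = (1×1.60×10^-19)(0.103)(2.10×10^-3) / (1.88×10^-28) = 1.84×10^5 m/s.
K = ½mv² = 0.5·(1.88×10^-28)·(1.84×10^5)² = 3.19×10^-18 J = 19.9 eV.

K ≈ 19.9 eV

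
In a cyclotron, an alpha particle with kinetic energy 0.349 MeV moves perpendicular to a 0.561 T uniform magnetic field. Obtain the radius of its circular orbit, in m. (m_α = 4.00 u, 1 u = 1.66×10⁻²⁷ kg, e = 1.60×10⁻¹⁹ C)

r ≈ 0.152 m

Convert the energy: K = 0.349 MeV = 5.58×10^-14 J.
v = √(2K/m) = √(2·5.58×10^-14/6.64×10^-27) = 4.10×10^6 m/s.
r = mv/(qB) = (6.64×10^-27)(4.10×10^6) / [(2×1.60×10^-19)(0.561)] = 0.152 m.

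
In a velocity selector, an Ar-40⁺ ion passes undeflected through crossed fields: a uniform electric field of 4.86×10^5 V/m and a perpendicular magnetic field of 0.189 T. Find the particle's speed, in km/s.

v ≈ 2570 km/s

For zero net force, qE = qvB, so v = E/B.
v = (4.86×10^5) / (0.189) = 2.57×10^6 m/s.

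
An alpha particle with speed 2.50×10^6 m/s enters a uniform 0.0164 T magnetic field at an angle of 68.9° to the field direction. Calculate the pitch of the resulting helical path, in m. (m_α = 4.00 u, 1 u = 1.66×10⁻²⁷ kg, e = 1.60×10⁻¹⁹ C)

pitch ≈ 7.15 m

The velocity component along B is v∥ = v cos68.9° = 9.00×10^5 m/s.
The cyclotron period T = 2πm/(qB) = 7.95×10^-6 s is set by m, q, B alone.
Pitch = v∥·T = (9.00×10^5)(7.95×10^-6) = 7.15 m.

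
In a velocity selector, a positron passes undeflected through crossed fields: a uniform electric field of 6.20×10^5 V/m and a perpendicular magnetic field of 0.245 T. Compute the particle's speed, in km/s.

v ≈ 2530 km/s

For zero net force, qE = qvB, so v = E/B.
v = (6.20×10^5) / (0.245) = 2.53×10^6 m/s.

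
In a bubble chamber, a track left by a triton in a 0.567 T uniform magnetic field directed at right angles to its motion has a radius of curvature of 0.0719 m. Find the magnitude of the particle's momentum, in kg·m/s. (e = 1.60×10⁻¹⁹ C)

Since qvB = mv²/r, the momentum p = mv = qBr.
p = (1×1.60×10^-19)(0.567)(0.0719) = 6.52×10^-21 kg·m/s.

p ≈ 6.52×10^-21 kg·m/s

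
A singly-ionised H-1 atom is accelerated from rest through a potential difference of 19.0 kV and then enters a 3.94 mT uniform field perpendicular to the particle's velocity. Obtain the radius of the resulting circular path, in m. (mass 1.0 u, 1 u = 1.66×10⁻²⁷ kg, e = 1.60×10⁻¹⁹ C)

r ≈ 5.04 m

The kinetic energy gained is K = qV = (1×1.60×10^-19)(1.90×10^4) = 3.04×10^-15 J.
v = √(2K/m) = 1.91×10^6 m/s.
r = mv/(qB) = (1.66×10^-27)(1.91×10^6) / [(1×1.60×10^-19)(3.94×10^-3)] = 5.04 m.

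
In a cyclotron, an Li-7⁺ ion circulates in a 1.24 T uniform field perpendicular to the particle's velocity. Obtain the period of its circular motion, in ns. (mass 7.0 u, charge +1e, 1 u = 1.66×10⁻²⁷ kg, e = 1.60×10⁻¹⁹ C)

T ≈ 368 ns

The cyclotron period is independent of speed: T = 2πm/(qB).
T = 2π(1.16×10^-26) / [(1×1.60×10^-19)(1.24)] = 3.68×10^-7 s.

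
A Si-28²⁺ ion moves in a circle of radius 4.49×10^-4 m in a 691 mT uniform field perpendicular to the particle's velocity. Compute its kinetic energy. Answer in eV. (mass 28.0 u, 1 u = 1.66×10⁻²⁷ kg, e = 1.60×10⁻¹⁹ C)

v = qBr/m = (2×1.60×10^-19)(0.691)(4.49×10^-4) / (4.65×10^-26) = 2140 m/s.
K = ½mv² = 0.5·(4.65×10^-26)·(2140)² = 1.06×10^-19 J = 0.663 eV.

K ≈ 0.663 eV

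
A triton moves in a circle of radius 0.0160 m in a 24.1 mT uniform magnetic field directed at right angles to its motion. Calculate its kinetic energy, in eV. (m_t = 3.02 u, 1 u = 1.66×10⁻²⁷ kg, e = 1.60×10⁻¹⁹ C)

K ≈ 2.37 eV

v = qBr/m = (1×1.60×10^-19)(0.0241)(0.0160) / (5.01×10^-27) = 1.23×10^4 m/s.
K = ½mv² = 0.5·(5.01×10^-27)·(1.23×10^4)² = 3.80×10^-19 J = 2.37 eV.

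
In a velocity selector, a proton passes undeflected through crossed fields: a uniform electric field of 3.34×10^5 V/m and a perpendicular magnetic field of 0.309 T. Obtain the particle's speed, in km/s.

For zero net force, qE = qvB, so v = E/B.
v = (3.34×10^5) / (0.309) = 1.08×10^6 m/s.

v ≈ 1080 km/s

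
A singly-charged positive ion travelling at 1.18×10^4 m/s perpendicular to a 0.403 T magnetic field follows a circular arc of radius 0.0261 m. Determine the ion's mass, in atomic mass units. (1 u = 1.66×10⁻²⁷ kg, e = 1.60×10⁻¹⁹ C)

qvB = mv²/r ⇒ m = qBr/v.
m = (1×1.60×10^-19)(0.403)(0.0261) / (1.18×10^4) = 1.43×10^-25 kg = 85.9 u.

m ≈ 85.9 u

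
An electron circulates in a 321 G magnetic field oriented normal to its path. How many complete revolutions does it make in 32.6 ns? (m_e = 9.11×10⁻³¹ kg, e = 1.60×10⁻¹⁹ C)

N = 29

T = 2πm/(qB) = 2π(9.11×10^-31) / [(1×1.60×10^-19)(0.0321)] = 1.1145×10^-9 s.
N = t/T = 3.26×10^-8 / 1.1145×10^-9 ≈ 29.25, so 29 complete revolutions.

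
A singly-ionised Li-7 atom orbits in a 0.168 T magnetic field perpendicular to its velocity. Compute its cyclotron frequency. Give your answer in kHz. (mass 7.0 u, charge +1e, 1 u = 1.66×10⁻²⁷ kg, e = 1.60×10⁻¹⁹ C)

f ≈ 368 kHz

f = qB/(2πm) = (1×1.60×10^-19)(0.168) / [2π(1.16×10^-26)] = 3.68×10^5 Hz.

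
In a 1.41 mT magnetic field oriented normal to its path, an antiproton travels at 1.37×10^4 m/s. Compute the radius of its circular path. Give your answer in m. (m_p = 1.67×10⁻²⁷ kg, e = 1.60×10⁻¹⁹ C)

The magnetic force provides the centripetal force: qvB = mv²/r, so r = mv/(qB).
r = (1.67×10^-27 kg)(1.37×10^4 m/s) / [(1×1.60×10^-19 C)(1.41×10^-3 T)] = 0.101 m.

r ≈ 0.101 m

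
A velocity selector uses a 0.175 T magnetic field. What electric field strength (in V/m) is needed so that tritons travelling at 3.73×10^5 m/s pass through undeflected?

qE = qvB ⇒ E = vB = (3.73×10^5)(0.175) = 6.53×10^4 V/m.

E ≈ 6.53×10^4 V/m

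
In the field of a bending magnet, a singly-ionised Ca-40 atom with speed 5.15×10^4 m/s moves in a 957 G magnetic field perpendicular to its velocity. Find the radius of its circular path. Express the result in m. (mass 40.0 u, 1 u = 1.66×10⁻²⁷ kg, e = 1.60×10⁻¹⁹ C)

r ≈ 0.223 m

The magnetic force provides the centripetal force: qvB = mv²/r, so r = mv/(qB).
r = (6.64×10^-26 kg)(5.15×10^4 m/s) / [(1×1.60×10^-19 C)(0.0957 T)] = 0.223 m.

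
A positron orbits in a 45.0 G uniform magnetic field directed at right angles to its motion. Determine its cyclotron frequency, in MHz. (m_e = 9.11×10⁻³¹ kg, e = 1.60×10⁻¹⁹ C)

f ≈ 126 MHz

f = qB/(2πm) = (1×1.60×10^-19)(4.50×10^-3) / [2π(9.11×10^-31)] = 1.26×10^8 Hz.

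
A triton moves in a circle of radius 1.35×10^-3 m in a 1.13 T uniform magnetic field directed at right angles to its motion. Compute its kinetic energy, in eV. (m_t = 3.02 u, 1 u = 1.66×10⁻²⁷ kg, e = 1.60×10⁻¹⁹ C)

v = qBr/m = (1×1.60×10^-19)(1.13)(1.35×10^-3) / (5.01×10^-27) = 4.87×10^4 m/s.
K = ½mv² = 0.5·(5.01×10^-27)·(4.87×10^4)² = 5.94×10^-18 J = 37.1 eV.

K ≈ 37.1 eV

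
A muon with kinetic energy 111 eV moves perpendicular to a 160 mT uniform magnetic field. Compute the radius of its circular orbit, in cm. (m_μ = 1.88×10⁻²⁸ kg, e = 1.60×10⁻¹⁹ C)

r ≈ 0.319 cm

Convert the energy: K = 111 eV = 1.78×10^-17 J.
v = √(2K/m) = √(2·1.78×10^-17/1.88×10^-28) = 4.35×10^5 m/s.
r = mv/(qB) = (1.88×10^-28)(4.35×10^5) / [(1×1.60×10^-19)(0.160)] = 3.19×10^-3 m.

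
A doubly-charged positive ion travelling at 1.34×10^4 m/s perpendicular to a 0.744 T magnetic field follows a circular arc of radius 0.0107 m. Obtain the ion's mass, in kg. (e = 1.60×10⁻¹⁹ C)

m ≈ 1.90×10^-25 kg

qvB = mv²/r ⇒ m = qBr/v.
m = (2×1.60×10^-19)(0.744)(0.0107) / (1.34×10^4) = 1.90×10^-25 kg.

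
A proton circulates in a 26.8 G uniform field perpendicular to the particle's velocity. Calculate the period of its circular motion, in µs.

T ≈ 24.5 µs

The cyclotron period is independent of speed: T = 2πm/(qB).
T = 2π(1.67×10^-27) / [(1×1.60×10^-19)(2.68×10^-3)] = 2.45×10^-5 s.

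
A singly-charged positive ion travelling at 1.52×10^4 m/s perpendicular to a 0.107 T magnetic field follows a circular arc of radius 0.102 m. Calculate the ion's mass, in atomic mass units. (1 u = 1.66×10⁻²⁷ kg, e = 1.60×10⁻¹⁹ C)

qvB = mv²/r ⇒ m = qBr/v.
m = (1×1.60×10^-19)(0.107)(0.102) / (1.52×10^4) = 1.15×10^-25 kg = 69.2 u.

m ≈ 69.2 u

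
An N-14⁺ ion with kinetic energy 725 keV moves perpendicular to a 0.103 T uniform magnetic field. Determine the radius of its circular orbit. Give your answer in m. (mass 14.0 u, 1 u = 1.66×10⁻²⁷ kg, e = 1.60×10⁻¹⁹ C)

Convert the energy: K = 725 keV = 1.16×10^-13 J.
v = √(2K/m) = √(2·1.16×10^-13/2.32×10^-26) = 3.16×10^6 m/s.
r = mv/(qB) = (2.32×10^-26)(3.16×10^6) / [(1×1.60×10^-19)(0.103)] = 4.46 m.

r ≈ 4.46 m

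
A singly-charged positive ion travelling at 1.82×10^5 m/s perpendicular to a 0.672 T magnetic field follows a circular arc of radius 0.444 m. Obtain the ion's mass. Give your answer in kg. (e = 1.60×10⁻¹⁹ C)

qvB = mv²/r ⇒ m = qBr/v.
m = (1×1.60×10^-19)(0.672)(0.444) / (1.82×10^5) = 2.62×10^-25 kg.

m ≈ 2.62×10^-25 kg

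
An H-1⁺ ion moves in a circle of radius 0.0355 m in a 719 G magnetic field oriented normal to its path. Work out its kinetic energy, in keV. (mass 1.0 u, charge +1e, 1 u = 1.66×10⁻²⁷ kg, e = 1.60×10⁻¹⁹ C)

K ≈ 0.314 keV

v = qBr/m = (1×1.60×10^-19)(0.0719)(0.0355) / (1.66×10^-27) = 2.46×10^5 m/s.
K = ½mv² = 0.5·(1.66×10^-27)·(2.46×10^5)² = 5.02×10^-17 J = 0.314 keV.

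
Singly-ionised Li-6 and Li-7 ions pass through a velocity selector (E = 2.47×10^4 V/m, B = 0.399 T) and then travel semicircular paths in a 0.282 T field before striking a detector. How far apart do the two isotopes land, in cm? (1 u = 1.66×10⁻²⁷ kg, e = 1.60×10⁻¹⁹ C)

Δd ≈ 0.456 cm

Both emerge at v = E/B₁ = 6.19×10^4 m/s.
r = mv/(qB₂), so r₁ = 0.01367 m and r₂ = 0.01594 m, giving Δr = 2.28×10^-3 m.
After a semicircle each ion lands a diameter 2r from the entry slit, so the separation is 2Δr = 4.56×10^-3 m.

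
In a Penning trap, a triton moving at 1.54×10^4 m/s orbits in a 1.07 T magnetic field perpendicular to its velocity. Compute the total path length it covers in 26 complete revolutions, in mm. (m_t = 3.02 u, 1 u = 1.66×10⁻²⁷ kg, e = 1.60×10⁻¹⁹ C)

r = mv/(qB) = 4.51×10^-4 m, so one revolution covers 2πr = 2.83×10^-3 m.
In 26 revolutions: L = 26·2πr = 0.0737 m.

L ≈ 73.7 mm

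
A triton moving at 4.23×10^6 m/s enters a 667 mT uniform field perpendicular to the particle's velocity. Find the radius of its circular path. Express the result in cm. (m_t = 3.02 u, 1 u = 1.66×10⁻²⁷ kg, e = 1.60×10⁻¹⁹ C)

The magnetic force provides the centripetal force: qvB = mv²/r, so r = mv/(qB).
r = (5.01×10^-27 kg)(4.23×10^6 m/s) / [(1×1.60×10^-19 C)(0.667 T)] = 0.199 m.

r ≈ 19.9 cm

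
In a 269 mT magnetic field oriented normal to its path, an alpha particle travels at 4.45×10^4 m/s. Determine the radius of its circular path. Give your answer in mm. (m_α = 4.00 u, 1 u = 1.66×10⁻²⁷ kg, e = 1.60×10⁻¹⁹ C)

The magnetic force provides the centripetal force: qvB = mv²/r, so r = mv/(qB).
r = (6.64×10^-27 kg)(4.45×10^4 m/s) / [(2×1.60×10^-19 C)(0.269 T)] = 3.43×10^-3 m.

r ≈ 3.43 mm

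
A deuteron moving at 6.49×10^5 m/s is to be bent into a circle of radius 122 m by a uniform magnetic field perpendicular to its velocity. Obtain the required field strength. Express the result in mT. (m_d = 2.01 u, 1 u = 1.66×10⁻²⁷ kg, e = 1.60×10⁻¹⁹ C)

B ≈ 0.111 mT

qvB = mv²/r gives B = mv/(qr).
B = (3.34×10^-27)(6.49×10^5) / [(1×1.60×10^-19)(122)] = 1.11×10^-4 T.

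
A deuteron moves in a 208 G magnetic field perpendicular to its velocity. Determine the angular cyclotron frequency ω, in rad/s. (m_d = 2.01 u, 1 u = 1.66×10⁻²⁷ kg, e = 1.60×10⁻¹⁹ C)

ω ≈ 9.97×10^5 rad/s

ω = qB/m = (1×1.60×10^-19)(0.0208) / (3.34×10^-27) = 9.97×10^5 rad/s.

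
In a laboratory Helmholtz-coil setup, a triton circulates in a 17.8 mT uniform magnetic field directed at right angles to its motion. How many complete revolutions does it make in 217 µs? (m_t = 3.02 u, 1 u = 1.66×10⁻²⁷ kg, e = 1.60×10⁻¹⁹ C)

N = 19

T = 2πm/(qB) = 2π(5.0132×10^-27) / [(1×1.60×10^-19)(0.0178)] = 1.1060×10^-5 s.
N = t/T = 2.17×10^-4 / 1.1060×10^-5 ≈ 19.62, so 19 complete revolutions.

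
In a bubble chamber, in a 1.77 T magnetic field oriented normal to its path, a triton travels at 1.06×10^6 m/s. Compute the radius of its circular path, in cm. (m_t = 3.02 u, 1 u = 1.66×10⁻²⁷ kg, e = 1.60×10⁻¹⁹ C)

The magnetic force provides the centripetal force: qvB = mv²/r, so r = mv/(qB).
r = (5.01×10^-27 kg)(1.06×10^6 m/s) / [(1×1.60×10^-19 C)(1.77 T)] = 0.0188 m.

r ≈ 1.88 cm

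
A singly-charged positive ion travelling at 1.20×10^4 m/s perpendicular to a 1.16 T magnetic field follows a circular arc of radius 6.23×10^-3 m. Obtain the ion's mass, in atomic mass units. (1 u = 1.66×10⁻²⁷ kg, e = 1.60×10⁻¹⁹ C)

qvB = mv²/r ⇒ m = qBr/v.
m = (1×1.60×10^-19)(1.16)(6.23×10^-3) / (1.20×10^4) = 9.64×10^-26 kg = 58.0 u.

m ≈ 58.0 u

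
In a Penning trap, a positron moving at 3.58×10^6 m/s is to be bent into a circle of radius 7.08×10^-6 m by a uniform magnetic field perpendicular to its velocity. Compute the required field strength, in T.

B ≈ 2.88 T

qvB = mv²/r gives B = mv/(qr).
B = (9.11×10^-31)(3.58×10^6) / [(1×1.60×10^-19)(7.08×10^-6)] = 2.88 T.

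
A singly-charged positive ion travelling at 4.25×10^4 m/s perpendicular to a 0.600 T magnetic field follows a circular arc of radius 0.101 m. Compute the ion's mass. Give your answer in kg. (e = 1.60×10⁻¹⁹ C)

qvB = mv²/r ⇒ m = qBr/v.
m = (1×1.60×10^-19)(0.600)(0.101) / (4.25×10^4) = 2.28×10^-25 kg.

m ≈ 2.28×10^-25 kg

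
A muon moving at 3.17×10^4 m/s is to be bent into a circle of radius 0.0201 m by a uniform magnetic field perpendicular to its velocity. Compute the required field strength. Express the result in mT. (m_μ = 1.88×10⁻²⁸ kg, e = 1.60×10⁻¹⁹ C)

qvB = mv²/r gives B = mv/(qr).
B = (1.88×10^-28)(3.17×10^4) / [(1×1.60×10^-19)(0.0201)] = 1.85×10^-3 T.

B ≈ 1.85 mT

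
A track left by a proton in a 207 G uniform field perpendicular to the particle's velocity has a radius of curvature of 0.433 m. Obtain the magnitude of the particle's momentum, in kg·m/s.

Since qvB = mv²/r, the momentum p = mv = qBr.
p = (1×1.60×10^-19)(0.0207)(0.433) = 1.43×10^-21 kg·m/s.

p ≈ 1.43×10^-21 kg·m/s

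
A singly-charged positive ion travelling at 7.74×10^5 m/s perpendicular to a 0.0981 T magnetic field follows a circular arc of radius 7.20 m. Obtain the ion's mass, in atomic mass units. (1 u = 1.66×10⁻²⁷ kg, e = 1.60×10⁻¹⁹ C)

m ≈ 88.0 u

qvB = mv²/r ⇒ m = qBr/v.
m = (1×1.60×10^-19)(0.0981)(7.20) / (7.74×10^5) = 1.46×10^-25 kg = 88.0 u.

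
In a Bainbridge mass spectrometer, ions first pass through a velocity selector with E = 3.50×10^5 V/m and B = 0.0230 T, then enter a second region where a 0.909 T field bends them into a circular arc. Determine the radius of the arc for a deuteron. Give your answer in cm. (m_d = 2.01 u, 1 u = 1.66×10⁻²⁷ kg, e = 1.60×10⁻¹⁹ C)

The selector passes v = E/B = 3.50×10^5/0.0230 = 1.52×10^7 m/s.
In the deflection region, r = mv/(qB₂) = (3.34×10^-27)(1.52×10^7) / [(1×1.60×10^-19)(0.909)] = 0.349 m.

r ≈ 34.9 cm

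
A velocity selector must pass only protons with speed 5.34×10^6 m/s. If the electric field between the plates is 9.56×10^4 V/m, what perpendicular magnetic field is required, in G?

B ≈ 179 G

qE = qvB ⇒ B = E/v = (9.56×10^4) / (5.34×10^6) = 0.0179 T.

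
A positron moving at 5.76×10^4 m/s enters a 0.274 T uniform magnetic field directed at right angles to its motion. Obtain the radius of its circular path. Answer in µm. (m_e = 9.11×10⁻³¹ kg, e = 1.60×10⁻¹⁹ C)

The magnetic force provides the centripetal force: qvB = mv²/r, so r = mv/(qB).
r = (9.11×10^-31 kg)(5.76×10^4 m/s) / [(1×1.60×10^-19 C)(0.274 T)] = 1.20×10^-6 m.

r ≈ 1.20 µm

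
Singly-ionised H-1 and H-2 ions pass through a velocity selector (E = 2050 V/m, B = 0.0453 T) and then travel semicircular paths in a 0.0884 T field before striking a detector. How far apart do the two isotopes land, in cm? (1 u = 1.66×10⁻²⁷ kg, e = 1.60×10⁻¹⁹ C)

Both emerge at v = E/B₁ = 4.53×10^4 m/s.
r = mv/(qB₂), so r₁ = 5.311×10^-3 m and r₂ = 0.01062 m, giving Δr = 5.31×10^-3 m.
After a semicircle each ion lands a diameter 2r from the entry slit, so the separation is 2Δr = 0.0106 m.

Δd ≈ 1.06 cm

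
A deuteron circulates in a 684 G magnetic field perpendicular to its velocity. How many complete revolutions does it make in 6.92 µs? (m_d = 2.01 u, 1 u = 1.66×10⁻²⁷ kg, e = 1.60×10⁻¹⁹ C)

T = 2πm/(qB) = 2π(3.3366×10^-27) / [(1×1.60×10^-19)(0.0684)] = 1.9156×10^-6 s.
N = t/T = 6.92×10^-6 / 1.9156×10^-6 ≈ 3.61, so 3 complete revolutions.

N = 3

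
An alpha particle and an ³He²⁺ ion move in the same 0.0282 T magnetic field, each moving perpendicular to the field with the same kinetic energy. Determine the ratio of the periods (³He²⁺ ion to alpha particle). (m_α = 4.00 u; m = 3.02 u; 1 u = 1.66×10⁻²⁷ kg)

ratio ≈ 0.755

T = 2πm/(qB) is independent of speed, so T₂/T₁ = (m₂/q₂)/(m₁/q₁).
T_{³He²⁺ ion}/T_{alpha particle} = (5.01×10^-27/2e) / (6.64×10^-27/2e) = 0.755.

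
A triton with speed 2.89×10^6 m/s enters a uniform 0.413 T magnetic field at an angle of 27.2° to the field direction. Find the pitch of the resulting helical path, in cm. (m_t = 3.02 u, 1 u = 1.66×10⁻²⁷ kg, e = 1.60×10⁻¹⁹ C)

pitch ≈ 123 cm

The velocity component along B is v∥ = v cos27.2° = 2.57×10^6 m/s.
The cyclotron period T = 2πm/(qB) = 4.77×10^-7 s is set by m, q, B alone.
Pitch = v∥·T = (2.57×10^6)(4.77×10^-7) = 1.23 m.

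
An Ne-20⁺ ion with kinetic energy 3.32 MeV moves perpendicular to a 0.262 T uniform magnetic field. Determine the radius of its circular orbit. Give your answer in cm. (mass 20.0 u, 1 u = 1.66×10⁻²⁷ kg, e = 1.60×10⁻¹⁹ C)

r ≈ 448 cm

Convert the energy: K = 3.32 MeV = 5.31×10^-13 J.
v = √(2K/m) = √(2·5.31×10^-13/3.32×10^-26) = 5.66×10^6 m/s.
r = mv/(qB) = (3.32×10^-26)(5.66×10^6) / [(1×1.60×10^-19)(0.262)] = 4.48 m.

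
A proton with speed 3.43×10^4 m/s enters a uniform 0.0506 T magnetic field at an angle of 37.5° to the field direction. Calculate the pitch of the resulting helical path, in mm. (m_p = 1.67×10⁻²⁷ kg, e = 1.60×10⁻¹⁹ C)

pitch ≈ 35.3 mm

The velocity component along B is v∥ = v cos37.5° = 2.72×10^4 m/s.
The cyclotron period T = 2πm/(qB) = 1.30×10^-6 s is set by m, q, B alone.
Pitch = v∥·T = (2.72×10^4)(1.30×10^-6) = 0.0353 m.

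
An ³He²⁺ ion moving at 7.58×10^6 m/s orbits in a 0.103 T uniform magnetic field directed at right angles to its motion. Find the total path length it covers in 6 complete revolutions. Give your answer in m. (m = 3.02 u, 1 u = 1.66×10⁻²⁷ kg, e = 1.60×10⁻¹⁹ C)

r = mv/(qB) = 1.15 m, so one revolution covers 2πr = 7.24 m.
In 6 revolutions: L = 6·2πr = 43.5 m.

L ≈ 43.5 m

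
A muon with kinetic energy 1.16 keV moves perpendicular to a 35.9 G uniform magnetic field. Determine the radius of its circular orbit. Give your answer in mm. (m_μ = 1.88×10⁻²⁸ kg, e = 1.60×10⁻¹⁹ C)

Convert the energy: K = 1.16 keV = 1.86×10^-16 J.
v = √(2K/m) = √(2·1.86×10^-16/1.88×10^-28) = 1.41×10^6 m/s.
r = mv/(qB) = (1.88×10^-28)(1.41×10^6) / [(1×1.60×10^-19)(3.59×10^-3)] = 0.460 m.

r ≈ 460 mm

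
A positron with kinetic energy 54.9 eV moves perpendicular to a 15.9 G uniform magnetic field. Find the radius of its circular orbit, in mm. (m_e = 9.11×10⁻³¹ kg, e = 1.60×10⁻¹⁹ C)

Convert the energy: K = 54.9 eV = 8.78×10^-18 J.
v = √(2K/m) = √(2·8.78×10^-18/9.11×10^-31) = 4.39×10^6 m/s.
r = mv/(qB) = (9.11×10^-31)(4.39×10^6) / [(1×1.60×10^-19)(1.59×10^-3)] = 0.0157 m.

r ≈ 15.7 mm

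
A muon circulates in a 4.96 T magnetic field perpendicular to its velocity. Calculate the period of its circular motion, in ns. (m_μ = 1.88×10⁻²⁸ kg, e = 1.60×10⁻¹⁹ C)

T ≈ 1.49 ns

The cyclotron period is independent of speed: T = 2πm/(qB).
T = 2π(1.88×10^-28) / [(1×1.60×10^-19)(4.96)] = 1.49×10^-9 s.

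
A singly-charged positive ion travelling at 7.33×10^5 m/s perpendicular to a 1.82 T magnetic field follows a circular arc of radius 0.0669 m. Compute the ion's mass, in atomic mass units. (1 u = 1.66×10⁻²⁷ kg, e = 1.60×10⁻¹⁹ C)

m ≈ 16.0 u

qvB = mv²/r ⇒ m = qBr/v.
m = (1×1.60×10^-19)(1.82)(0.0669) / (7.33×10^5) = 2.66×10^-26 kg = 16.0 u.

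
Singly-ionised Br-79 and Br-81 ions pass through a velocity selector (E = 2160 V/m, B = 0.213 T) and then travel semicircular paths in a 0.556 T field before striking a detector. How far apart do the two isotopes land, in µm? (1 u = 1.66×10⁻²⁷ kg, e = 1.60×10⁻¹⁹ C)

Both emerge at v = E/B₁ = 1.01×10^4 m/s.
r = mv/(qB₂), so r₁ = 0.014949 m and r₂ = 0.015328 m, giving Δr = 3.78×10^-4 m.
After a semicircle each ion lands a diameter 2r from the entry slit, so the separation is 2Δr = 7.57×10^-4 m.

Δd ≈ 757 µm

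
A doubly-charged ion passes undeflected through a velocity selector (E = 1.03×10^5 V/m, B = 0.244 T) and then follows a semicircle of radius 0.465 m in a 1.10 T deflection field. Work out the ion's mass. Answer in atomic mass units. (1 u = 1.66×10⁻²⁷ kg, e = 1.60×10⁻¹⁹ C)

m ≈ 234 u

v = E/B₁ = 4.22×10^5 m/s.
From r = mv/(qB₂), m = qB₂r/v = (2×1.60×10^-19)(1.10)(0.465) / (4.22×10^5) = 3.88×10^-25 kg.
In atomic mass units: m = 3.88×10^-25 / 1.66×10^-27 = 234 u.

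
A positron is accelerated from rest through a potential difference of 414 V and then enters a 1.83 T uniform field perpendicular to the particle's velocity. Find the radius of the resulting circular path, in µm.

The kinetic energy gained is K = qV = (1×1.60×10^-19)(414) = 6.62×10^-17 J.
v = √(2K/m) = 1.21×10^7 m/s.
r = mv/(qB) = (9.11×10^-31)(1.21×10^7) / [(1×1.60×10^-19)(1.83)] = 3.75×10^-5 m.

r ≈ 37.5 µm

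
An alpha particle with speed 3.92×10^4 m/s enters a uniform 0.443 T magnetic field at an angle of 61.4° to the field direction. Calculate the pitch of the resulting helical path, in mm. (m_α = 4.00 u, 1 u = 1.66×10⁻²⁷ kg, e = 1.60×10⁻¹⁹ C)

The velocity component along B is v∥ = v cos61.4° = 1.88×10^4 m/s.
The cyclotron period T = 2πm/(qB) = 2.94×10^-7 s is set by m, q, B alone.
Pitch = v∥·T = (1.88×10^4)(2.94×10^-7) = 5.52×10^-3 m.

pitch ≈ 5.52 mm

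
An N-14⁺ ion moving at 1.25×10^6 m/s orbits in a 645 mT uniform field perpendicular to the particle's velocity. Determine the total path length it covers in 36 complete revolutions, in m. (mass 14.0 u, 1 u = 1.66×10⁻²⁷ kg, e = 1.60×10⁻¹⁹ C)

r = mv/(qB) = 0.281 m, so one revolution covers 2πr = 1.77 m.
In 36 revolutions: L = 36·2πr = 63.7 m.

L ≈ 63.7 m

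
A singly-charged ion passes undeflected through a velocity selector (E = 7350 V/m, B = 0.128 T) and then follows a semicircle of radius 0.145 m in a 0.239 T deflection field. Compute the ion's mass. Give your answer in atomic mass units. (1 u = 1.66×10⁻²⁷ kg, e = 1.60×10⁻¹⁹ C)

m ≈ 58.2 u

v = E/B₁ = 5.74×10^4 m/s.
From r = mv/(qB₂), m = qB₂r/v = (1×1.60×10^-19)(0.239)(0.145) / (5.74×10^4) = 9.66×10^-26 kg.
In atomic mass units: m = 9.66×10^-26 / 1.66×10^-27 = 58.2 u.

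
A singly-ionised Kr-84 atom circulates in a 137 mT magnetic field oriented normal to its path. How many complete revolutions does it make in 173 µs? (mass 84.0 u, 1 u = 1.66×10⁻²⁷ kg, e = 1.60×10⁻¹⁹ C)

N = 4

T = 2πm/(qB) = 2π(1.3944×10^-25) / [(1×1.60×10^-19)(0.137)] = 3.9969×10^-5 s.
N = t/T = 1.73×10^-4 / 3.9969×10^-5 ≈ 4.33, so 4 complete revolutions.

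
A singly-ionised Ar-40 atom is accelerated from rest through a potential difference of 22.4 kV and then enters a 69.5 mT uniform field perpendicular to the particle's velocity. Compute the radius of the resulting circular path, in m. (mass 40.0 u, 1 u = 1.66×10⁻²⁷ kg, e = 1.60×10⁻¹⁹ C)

r ≈ 1.96 m

The kinetic energy gained is K = qV = (1×1.60×10^-19)(2.24×10^4) = 3.58×10^-15 J.
v = √(2K/m) = 3.29×10^5 m/s.
r = mv/(qB) = (6.64×10^-26)(3.29×10^5) / [(1×1.60×10^-19)(0.0695)] = 1.96 m.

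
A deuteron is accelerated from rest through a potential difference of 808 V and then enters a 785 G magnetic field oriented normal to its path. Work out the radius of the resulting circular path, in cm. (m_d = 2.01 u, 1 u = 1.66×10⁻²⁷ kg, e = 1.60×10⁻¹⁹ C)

r ≈ 7.40 cm

The kinetic energy gained is K = qV = (1×1.60×10^-19)(808) = 1.29×10^-16 J.
v = √(2K/m) = 2.78×10^5 m/s.
r = mv/(qB) = (3.34×10^-27)(2.78×10^5) / [(1×1.60×10^-19)(0.0785)] = 0.0740 m.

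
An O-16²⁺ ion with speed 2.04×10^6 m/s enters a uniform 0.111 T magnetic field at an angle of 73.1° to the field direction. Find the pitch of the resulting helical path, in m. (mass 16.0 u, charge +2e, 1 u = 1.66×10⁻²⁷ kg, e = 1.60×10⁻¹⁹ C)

pitch ≈ 2.79 m

The velocity component along B is v∥ = v cos73.1° = 5.93×10^5 m/s.
The cyclotron period T = 2πm/(qB) = 4.70×10^-6 s is set by m, q, B alone.
Pitch = v∥·T = (5.93×10^5)(4.70×10^-6) = 2.79 m.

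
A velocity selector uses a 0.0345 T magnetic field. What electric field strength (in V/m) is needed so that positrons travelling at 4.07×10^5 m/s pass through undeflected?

qE = qvB ⇒ E = vB = (4.07×10^5)(0.0345) = 1.40×10^4 V/m.

E ≈ 1.40×10^4 V/m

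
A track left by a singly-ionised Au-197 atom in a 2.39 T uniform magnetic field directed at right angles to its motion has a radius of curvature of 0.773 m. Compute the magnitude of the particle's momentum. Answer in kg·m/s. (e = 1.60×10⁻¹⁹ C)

p ≈ 2.96×10^-19 kg·m/s

Since qvB = mv²/r, the momentum p = mv = qBr.
p = (1×1.60×10^-19)(2.39)(0.773) = 2.96×10^-19 kg·m/s.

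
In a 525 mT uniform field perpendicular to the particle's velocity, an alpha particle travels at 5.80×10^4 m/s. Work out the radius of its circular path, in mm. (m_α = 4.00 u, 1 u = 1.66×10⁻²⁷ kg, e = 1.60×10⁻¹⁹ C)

r ≈ 2.29 mm

The magnetic force provides the centripetal force: qvB = mv²/r, so r = mv/(qB).
r = (6.64×10^-27 kg)(5.80×10^4 m/s) / [(2×1.60×10^-19 C)(0.525 T)] = 2.29×10^-3 m.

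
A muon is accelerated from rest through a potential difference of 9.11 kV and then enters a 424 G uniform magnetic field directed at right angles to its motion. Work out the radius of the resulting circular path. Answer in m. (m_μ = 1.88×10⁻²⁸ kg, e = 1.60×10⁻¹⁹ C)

The kinetic energy gained is K = qV = (1×1.60×10^-19)(9110) = 1.46×10^-15 J.
v = √(2K/m) = 3.94×10^6 m/s.
r = mv/(qB) = (1.88×10^-28)(3.94×10^6) / [(1×1.60×10^-19)(0.0424)] = 0.109 m.

r ≈ 0.109 m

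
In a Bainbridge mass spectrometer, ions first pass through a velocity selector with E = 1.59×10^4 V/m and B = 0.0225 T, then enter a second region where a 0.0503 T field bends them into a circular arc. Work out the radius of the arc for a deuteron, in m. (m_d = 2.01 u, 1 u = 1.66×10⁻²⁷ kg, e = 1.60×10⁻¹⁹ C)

r ≈ 0.293 m

The selector passes v = E/B = 1.59×10^4/0.0225 = 7.07×10^5 m/s.
In the deflection region, r = mv/(qB₂) = (3.34×10^-27)(7.07×10^5) / [(1×1.60×10^-19)(0.0503)] = 0.293 m.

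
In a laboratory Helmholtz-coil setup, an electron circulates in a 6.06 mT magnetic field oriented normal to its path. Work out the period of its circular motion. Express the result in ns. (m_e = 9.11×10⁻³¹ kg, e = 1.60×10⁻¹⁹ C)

The cyclotron period is independent of speed: T = 2πm/(qB).
T = 2π(9.11×10^-31) / [(1×1.60×10^-19)(6.06×10^-3)] = 5.90×10^-9 s.

T ≈ 5.90 ns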